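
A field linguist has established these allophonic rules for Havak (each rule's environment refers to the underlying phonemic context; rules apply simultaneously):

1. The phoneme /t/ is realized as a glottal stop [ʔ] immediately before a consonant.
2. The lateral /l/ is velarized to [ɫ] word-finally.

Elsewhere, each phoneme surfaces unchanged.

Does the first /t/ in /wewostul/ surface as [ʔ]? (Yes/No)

No

/t/ — between /s/ and /u/; rule 1 does not apply here → [t].
The actual realization is [t], not [ʔ].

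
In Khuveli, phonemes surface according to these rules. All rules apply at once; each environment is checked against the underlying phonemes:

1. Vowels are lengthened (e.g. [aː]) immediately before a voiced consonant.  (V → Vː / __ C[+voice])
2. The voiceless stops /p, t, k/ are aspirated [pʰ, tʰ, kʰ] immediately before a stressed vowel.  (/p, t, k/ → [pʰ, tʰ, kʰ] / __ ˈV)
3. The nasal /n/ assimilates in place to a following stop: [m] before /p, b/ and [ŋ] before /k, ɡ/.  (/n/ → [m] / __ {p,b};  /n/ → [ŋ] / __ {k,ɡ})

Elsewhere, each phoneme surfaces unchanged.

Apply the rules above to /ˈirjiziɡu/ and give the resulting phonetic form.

/i/ — word-initial, before a voiced consonant — surfaces as [iː] (rule 1).
/r/ stays [r].
/j/ (between /r/ and /i/): no rule targets it → [j].
/i/ — between /j/ and /z/, before a voiced consonant — surfaces as [iː] (rule 1).
/z/ stays [z].
/i/ (between /z/ and /ɡ/): before a voiced consonant, so rule 1 applies → [iː].
/ɡ/ (between /i/ and /u/) is unaffected → [ɡ].
/u/ (word-final) fails the environment for rule 1, so it stays [u].

[ˈiːrjiːziːɡu]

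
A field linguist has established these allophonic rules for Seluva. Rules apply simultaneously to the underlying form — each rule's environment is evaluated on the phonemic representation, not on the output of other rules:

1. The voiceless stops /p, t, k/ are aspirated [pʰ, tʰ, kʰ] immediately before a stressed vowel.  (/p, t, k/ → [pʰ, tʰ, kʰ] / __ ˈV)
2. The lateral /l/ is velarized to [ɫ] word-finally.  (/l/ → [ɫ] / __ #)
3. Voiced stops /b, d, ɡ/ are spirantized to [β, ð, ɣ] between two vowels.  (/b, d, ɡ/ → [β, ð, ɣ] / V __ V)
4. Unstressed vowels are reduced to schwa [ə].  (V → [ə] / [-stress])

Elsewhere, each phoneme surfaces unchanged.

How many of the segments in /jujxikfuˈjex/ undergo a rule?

Segments that undergo a rule: /u/ → [ə] (rule 4); /i/ → [ə] (rule 4); /u/ → [ə] (rule 4).
All other segments surface unchanged.

3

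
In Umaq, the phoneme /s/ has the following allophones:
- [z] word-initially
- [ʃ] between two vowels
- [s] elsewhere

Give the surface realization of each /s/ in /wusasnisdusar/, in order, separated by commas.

Occurrence 1 (position 3): between two vowels → [ʃ].
Occurrence 2 (position 5): no conditioning environment matches → elsewhere allophone [s].
Occurrence 3 (position 8): no conditioning environment matches → elsewhere allophone [s].
Occurrence 4 (position 11): between two vowels → [ʃ].

[ʃ], [s], [s], [ʃ]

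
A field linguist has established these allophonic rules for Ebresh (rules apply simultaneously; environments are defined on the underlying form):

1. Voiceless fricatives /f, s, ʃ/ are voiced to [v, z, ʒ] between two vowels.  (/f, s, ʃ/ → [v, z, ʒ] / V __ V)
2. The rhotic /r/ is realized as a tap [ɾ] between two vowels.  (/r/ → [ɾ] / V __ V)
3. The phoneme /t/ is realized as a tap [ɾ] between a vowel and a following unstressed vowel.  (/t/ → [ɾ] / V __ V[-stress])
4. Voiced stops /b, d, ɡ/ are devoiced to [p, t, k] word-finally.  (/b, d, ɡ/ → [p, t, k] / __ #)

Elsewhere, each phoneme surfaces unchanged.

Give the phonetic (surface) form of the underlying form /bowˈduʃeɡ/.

[bowˈduʒek]

/b/ (word-initial) is in the target of rule 4 but the environment (word-finally) is not met → [b].
/o/ (between /b/ and /w/) is unaffected → [o].
/w/ — not in any rule's target class → [w].
/d/ — between /w/ and /u/; rule 4 does not apply here → [d].
/u/ (between /d/ and /ʃ/) is unaffected → [u].
Rule 1 applies to /ʃ/ (between /u/ and /e/: between two vowels) → [ʒ].
/e/ stays [e].
/ɡ/ (word-final): word-finally, so rule 4 applies → [k].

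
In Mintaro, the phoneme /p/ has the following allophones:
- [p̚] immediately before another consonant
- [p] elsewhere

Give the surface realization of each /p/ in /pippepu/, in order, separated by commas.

Occurrence 1 (position 1): no conditioning environment matches → elsewhere allophone [p].
Occurrence 2 (position 3): immediately before another consonant → [p̚].
Occurrence 3 (position 4): no conditioning environment matches → elsewhere allophone [p].
Occurrence 4 (position 6): no conditioning environment matches → elsewhere allophone [p].

[p], [p̚], [p], [p]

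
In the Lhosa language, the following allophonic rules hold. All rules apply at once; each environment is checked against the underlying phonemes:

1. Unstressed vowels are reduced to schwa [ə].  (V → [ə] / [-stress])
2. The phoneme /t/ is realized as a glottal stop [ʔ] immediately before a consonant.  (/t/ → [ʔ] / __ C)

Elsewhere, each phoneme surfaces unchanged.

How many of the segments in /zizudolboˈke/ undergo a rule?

Segments that undergo a rule: /i/ → [ə] (rule 1); /u/ → [ə] (rule 1); /o/ → [ə] (rule 1); /o/ → [ə] (rule 1).
All other segments surface unchanged.

4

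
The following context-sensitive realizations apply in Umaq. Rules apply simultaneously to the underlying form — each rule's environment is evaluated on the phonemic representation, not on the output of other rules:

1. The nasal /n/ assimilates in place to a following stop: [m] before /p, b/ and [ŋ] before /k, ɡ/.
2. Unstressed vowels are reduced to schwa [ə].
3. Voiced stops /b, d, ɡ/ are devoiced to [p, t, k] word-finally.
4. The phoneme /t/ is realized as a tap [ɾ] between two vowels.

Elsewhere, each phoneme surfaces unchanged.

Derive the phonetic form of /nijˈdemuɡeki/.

/n/ (word-initial) fails the environment for rule 1, so it stays [n].
/i/ (between /n/ and /j/): in an unstressed syllable, so rule 2 applies → [ə].
/j/ (between /i/ and /d/): no rule targets it → [j].
/d/ (between /j/ and /e/) fails the environment for rule 3, so it stays [d].
/e/ (between /d/ and /m/): rule 2 targets it, but not in an unstressed syllable → unchanged [e].
/m/ (between /e/ and /u/): no rule targets it → [m].
/u/ (between /m/ and /ɡ/) occurs in an unstressed syllable → [ə] by rule 2.
/ɡ/ (between /u/ and /e/): rule 3 targets it, but not word-finally → unchanged [ɡ].
/e/ — between /ɡ/ and /k/, in an unstressed syllable — surfaces as [ə] (rule 2).
/k/ (between /e/ and /i/): no rule targets it → [k].
/i/ (word-final) occurs in an unstressed syllable → [ə] by rule 2.

[nəjˈdeməɡəkə]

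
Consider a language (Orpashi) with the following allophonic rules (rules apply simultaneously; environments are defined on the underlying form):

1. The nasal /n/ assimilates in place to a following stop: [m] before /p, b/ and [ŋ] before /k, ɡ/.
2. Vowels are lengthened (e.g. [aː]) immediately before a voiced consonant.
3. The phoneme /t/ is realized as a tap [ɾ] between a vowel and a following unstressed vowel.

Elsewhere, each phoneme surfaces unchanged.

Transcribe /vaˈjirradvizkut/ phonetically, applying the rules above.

/a/ (between /v/ and /j/): before a voiced consonant, so rule 2 applies → [aː].
/i/ meets the environment for rule 2 (before a voiced consonant) → [iː].
/a/ — between /r/ and /d/, before a voiced consonant — surfaces as [aː] (rule 2).
/i/ meets the environment for rule 2 (before a voiced consonant) → [iː].
/u/ (between /k/ and /t/) is in the target of rule 2 but the environment (before a voiced consonant) is not met → [u].
/t/ (word-final): rule 3 targets it, but not between a vowel and a following unstressed vowel → unchanged [t].

[vaːˈjiːrraːdviːzkut]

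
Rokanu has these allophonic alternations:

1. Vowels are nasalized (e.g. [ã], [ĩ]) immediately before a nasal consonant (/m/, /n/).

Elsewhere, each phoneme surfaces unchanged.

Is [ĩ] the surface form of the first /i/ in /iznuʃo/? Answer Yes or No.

/i/ (word-initial) is in the target of rule 1 but the environment (before a nasal consonant) is not met → [i].
The actual realization is [i], not [ĩ].

No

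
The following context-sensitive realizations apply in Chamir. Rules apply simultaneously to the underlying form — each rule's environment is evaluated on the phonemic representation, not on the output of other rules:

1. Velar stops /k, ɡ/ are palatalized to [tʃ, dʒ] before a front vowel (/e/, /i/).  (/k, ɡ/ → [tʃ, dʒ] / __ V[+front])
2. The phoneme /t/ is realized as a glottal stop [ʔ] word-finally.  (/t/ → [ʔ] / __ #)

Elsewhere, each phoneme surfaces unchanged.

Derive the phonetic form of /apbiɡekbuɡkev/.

[apbidʒekbuɡtʃev]

/a/ (word-initial): no rule targets it → [a].
/p/ — not in any rule's target class → [p].
/b/ (between /p/ and /i/) is unaffected → [b].
/i/ stays [i].
Rule 1 applies to /ɡ/ (between /i/ and /e/: before a front vowel) → [dʒ].
/e/ — not in any rule's target class → [e].
/k/ (between /e/ and /b/) fails the environment for rule 1, so it stays [k].
/b/ (between /k/ and /u/): no rule targets it → [b].
/u/ stays [u].
/ɡ/ — between /u/ and /k/; rule 1 does not apply here → [ɡ].
/k/ meets the environment for rule 1 (before a front vowel) → [tʃ].
/e/ (between /k/ and /v/) is unaffected → [e].
/v/ — not in any rule's target class → [v].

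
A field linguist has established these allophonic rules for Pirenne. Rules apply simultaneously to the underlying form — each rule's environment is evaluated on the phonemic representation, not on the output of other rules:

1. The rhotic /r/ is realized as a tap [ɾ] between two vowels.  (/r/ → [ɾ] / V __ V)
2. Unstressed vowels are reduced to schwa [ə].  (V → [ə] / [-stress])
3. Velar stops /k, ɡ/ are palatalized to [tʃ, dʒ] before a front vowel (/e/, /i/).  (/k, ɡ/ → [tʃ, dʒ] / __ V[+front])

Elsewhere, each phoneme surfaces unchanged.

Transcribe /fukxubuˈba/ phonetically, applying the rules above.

[fəkxəbəˈba]

/f/ (word-initial): no rule targets it → [f].
/u/ — between /f/ and /k/, in an unstressed syllable — surfaces as [ə] (rule 2).
/k/ (between /u/ and /x/) is in the target of rule 3 but the environment (before a front vowel) is not met → [k].
/x/ (between /k/ and /u/): no rule targets it → [x].
/u/ (between /x/ and /b/): in an unstressed syllable, so rule 2 applies → [ə].
/b/ (between /u/ and /u/): no rule targets it → [b].
/u/ meets the environment for rule 2 (in an unstressed syllable) → [ə].
/b/ (between /u/ and /a/) is unaffected → [b].
/a/ (word-final): rule 2 targets it, but not in an unstressed syllable → unchanged [a].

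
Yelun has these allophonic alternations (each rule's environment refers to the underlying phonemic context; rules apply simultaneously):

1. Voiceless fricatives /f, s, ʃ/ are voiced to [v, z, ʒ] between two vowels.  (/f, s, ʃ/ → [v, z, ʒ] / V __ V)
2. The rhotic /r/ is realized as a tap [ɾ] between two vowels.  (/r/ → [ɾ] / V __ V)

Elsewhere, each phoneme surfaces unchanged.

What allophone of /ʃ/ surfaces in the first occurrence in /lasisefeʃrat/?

[ʃ]

/ʃ/ (between /e/ and /r/) is in the target of rule 1 but the environment (between two vowels) is not met → [ʃ].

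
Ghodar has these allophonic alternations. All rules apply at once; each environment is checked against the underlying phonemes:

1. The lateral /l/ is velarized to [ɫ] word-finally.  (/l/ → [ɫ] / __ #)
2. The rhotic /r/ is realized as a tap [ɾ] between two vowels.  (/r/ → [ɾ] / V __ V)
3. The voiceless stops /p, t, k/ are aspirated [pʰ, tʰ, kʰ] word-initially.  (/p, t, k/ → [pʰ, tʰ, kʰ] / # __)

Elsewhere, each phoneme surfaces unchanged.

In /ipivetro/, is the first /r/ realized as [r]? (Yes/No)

Yes

/r/ (between /t/ and /o/) is in the target of rule 2 but the environment (between two vowels) is not met → [r].
The actual realization is [r], which matches [r].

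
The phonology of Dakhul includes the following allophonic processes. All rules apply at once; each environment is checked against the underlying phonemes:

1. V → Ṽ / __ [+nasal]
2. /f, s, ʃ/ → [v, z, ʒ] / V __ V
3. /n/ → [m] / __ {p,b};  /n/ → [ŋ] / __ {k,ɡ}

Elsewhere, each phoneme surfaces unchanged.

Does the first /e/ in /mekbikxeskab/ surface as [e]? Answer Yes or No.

/e/ (between /m/ and /k/): rule 1 targets it, but not before a nasal consonant → unchanged [e].
The actual realization is [e], which matches [e].

Yes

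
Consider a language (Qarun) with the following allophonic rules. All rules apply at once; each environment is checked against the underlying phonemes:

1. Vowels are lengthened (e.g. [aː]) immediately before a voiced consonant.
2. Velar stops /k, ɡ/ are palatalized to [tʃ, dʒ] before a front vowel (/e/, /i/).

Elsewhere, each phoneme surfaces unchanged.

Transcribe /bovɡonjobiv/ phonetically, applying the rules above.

[boːvɡoːnjoːbiːv]

/b/ stays [b].
/o/ (between /b/ and /v/) occurs before a voiced consonant → [oː] by rule 1.
/v/ stays [v].
/ɡ/ — between /v/ and /o/; rule 2 does not apply here → [ɡ].
/o/ (between /ɡ/ and /n/): before a voiced consonant, so rule 1 applies → [oː].
/n/ stays [n].
/j/ — not in any rule's target class → [j].
Rule 1 applies to /o/ (between /j/ and /b/: before a voiced consonant) → [oː].
/b/ (between /o/ and /i/) is unaffected → [b].
/i/ — between /b/ and /v/, before a voiced consonant — surfaces as [iː] (rule 1).
/v/ stays [v].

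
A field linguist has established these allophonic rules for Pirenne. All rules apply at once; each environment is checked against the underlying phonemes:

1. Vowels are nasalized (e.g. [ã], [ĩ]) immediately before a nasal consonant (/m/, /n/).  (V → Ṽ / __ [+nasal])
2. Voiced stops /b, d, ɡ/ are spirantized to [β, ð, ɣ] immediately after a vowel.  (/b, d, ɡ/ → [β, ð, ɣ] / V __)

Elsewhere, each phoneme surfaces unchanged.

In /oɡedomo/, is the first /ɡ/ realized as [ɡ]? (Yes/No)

/ɡ/ (between /o/ and /e/) occurs immediately after a vowel → [ɣ] by rule 2.
The actual realization is [ɣ], not [ɡ].

No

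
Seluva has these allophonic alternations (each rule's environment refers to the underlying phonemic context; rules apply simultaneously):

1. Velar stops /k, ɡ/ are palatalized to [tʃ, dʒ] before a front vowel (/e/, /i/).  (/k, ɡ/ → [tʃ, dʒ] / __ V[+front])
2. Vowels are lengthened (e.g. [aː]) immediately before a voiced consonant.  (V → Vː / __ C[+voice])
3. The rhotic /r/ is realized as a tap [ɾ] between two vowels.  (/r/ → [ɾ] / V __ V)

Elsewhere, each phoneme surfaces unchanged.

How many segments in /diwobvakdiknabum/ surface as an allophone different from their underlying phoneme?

Segments that undergo a rule: /i/ → [iː] (rule 2); /o/ → [oː] (rule 2); /a/ → [aː] (rule 2); /u/ → [uː] (rule 2).
All other segments surface unchanged.

4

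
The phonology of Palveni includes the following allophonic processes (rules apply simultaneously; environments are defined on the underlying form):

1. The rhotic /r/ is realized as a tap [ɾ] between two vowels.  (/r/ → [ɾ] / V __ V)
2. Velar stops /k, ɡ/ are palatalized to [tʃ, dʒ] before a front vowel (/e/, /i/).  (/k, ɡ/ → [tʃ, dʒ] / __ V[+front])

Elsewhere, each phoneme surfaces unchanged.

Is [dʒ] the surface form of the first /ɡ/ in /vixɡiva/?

/ɡ/ (between /x/ and /i/): before a front vowel, so rule 2 applies → [dʒ].
The actual realization is [dʒ], which matches [dʒ].

Yes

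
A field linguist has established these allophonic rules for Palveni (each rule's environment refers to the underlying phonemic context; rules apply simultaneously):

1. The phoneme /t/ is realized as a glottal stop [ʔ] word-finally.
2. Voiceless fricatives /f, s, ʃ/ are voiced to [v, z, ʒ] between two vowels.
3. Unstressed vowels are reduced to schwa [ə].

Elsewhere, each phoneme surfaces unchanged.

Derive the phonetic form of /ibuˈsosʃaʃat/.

Rule 3 applies to /i/ (word-initial: in an unstressed syllable) → [ə].
/u/ (between /b/ and /s/): in an unstressed syllable, so rule 3 applies → [ə].
/s/ (between /u/ and /o/): between two vowels, so rule 2 applies → [z].
/o/ (between /s/ and /s/) fails the environment for rule 3, so it stays [o].
/s/ (between /o/ and /ʃ/) fails the environment for rule 2, so it stays [s].
/ʃ/ (between /s/ and /a/) fails the environment for rule 2, so it stays [ʃ].
/a/ (between /ʃ/ and /ʃ/) occurs in an unstressed syllable → [ə] by rule 3.
/ʃ/ — between /a/ and /a/, between two vowels — surfaces as [ʒ] (rule 2).
/a/ meets the environment for rule 3 (in an unstressed syllable) → [ə].
/t/ (word-final) occurs word-finally → [ʔ] by rule 1.

[əbəˈzosʃəʒəʔ]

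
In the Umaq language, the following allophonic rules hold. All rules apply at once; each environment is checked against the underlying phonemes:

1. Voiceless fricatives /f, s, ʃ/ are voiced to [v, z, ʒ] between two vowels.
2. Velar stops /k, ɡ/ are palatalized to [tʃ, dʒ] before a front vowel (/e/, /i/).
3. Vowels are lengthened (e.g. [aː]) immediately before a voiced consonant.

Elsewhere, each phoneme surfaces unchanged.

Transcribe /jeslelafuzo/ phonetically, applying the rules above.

/j/ stays [j].
/e/ (between /j/ and /s/): rule 3 targets it, but not before a voiced consonant → unchanged [e].
/s/ (between /e/ and /l/): rule 1 targets it, but not between two vowels → unchanged [s].
/l/ stays [l].
Rule 3 applies to /e/ (between /l/ and /l/: before a voiced consonant) → [eː].
/l/ — not in any rule's target class → [l].
/a/ (between /l/ and /f/) is in the target of rule 3 but the environment (before a voiced consonant) is not met → [a].
/f/ meets the environment for rule 1 (between two vowels) → [v].
/u/ (between /f/ and /z/): before a voiced consonant, so rule 3 applies → [uː].
/z/ (between /u/ and /o/): no rule targets it → [z].
/o/ — word-final; rule 3 does not apply here → [o].

[jesleːlavuːzo]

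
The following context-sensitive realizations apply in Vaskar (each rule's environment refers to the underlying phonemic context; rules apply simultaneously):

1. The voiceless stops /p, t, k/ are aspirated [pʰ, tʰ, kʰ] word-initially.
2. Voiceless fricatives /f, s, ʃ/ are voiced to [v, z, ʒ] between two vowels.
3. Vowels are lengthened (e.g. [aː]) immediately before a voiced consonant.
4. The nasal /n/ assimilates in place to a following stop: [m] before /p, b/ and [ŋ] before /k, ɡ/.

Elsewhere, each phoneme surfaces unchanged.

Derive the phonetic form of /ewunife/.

[eːwuːnive]

/e/ (word-initial) occurs before a voiced consonant → [eː] by rule 3.
/w/ (between /e/ and /u/): no rule targets it → [w].
/u/ — between /w/ and /n/, before a voiced consonant — surfaces as [uː] (rule 3).
/n/ (between /u/ and /i/) is in the target of rule 4 but the environment (before a labial or velar stop) is not met → [n].
/i/ (between /n/ and /f/) fails the environment for rule 3, so it stays [i].
/f/ meets the environment for rule 2 (between two vowels) → [v].
/e/ (word-final) fails the environment for rule 3, so it stays [e].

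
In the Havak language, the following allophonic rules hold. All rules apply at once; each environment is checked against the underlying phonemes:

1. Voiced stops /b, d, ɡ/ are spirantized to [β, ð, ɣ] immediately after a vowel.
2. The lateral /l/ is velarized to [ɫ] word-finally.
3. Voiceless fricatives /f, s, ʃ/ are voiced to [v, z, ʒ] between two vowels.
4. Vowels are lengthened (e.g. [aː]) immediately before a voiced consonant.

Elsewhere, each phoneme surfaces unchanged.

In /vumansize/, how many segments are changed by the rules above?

Segments that undergo a rule: /u/ → [uː] (rule 4); /a/ → [aː] (rule 4); /i/ → [iː] (rule 4).
All other segments surface unchanged.

3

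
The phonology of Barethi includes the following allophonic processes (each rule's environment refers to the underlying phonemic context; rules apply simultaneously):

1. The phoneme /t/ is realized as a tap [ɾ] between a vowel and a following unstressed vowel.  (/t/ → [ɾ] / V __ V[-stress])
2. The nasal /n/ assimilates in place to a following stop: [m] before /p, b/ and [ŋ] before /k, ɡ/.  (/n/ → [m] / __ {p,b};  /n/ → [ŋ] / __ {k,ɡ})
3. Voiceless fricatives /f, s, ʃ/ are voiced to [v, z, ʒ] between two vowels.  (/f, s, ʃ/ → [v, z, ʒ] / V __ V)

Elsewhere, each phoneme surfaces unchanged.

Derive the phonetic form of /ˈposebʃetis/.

/s/ meets the environment for rule 3 (between two vowels) → [z].
/ʃ/ — between /b/ and /e/; rule 3 does not apply here → [ʃ].
/t/ (between /e/ and /i/): between a vowel and a following unstressed vowel, so rule 1 applies → [ɾ].
/s/ (word-final): rule 3 targets it, but not between two vowels → unchanged [s].

[ˈpozebʃeɾis]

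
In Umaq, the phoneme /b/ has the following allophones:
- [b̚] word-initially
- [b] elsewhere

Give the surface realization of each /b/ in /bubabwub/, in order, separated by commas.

Occurrence 1 (position 1): word-initially → [b̚].
Occurrence 2 (position 3): no conditioning environment matches → elsewhere allophone [b].
Occurrence 3 (position 5): no conditioning environment matches → elsewhere allophone [b].
Occurrence 4 (position 8): no conditioning environment matches → elsewhere allophone [b].

[b̚], [b], [b], [b]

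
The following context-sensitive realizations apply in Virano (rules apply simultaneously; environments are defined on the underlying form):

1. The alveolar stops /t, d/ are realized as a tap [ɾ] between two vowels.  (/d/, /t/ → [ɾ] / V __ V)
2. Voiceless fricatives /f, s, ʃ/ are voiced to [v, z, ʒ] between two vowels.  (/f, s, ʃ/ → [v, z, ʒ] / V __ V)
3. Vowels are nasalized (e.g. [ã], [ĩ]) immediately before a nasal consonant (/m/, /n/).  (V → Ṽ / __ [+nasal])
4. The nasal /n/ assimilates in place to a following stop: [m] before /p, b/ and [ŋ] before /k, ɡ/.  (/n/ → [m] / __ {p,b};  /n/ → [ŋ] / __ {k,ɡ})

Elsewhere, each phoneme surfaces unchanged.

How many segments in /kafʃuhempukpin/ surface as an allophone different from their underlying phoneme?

2

Segments that undergo a rule: /e/ → [ẽ] (rule 3); /i/ → [ĩ] (rule 3).
All other segments surface unchanged.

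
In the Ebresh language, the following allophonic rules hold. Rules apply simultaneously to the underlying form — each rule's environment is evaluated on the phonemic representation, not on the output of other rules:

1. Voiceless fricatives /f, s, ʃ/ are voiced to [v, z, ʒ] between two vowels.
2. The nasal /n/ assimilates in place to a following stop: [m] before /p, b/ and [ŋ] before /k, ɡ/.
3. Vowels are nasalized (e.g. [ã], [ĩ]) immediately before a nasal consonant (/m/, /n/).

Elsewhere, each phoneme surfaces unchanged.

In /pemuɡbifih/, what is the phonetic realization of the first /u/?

[u]

/u/ (between /m/ and /ɡ/) fails the environment for rule 3, so it stays [u].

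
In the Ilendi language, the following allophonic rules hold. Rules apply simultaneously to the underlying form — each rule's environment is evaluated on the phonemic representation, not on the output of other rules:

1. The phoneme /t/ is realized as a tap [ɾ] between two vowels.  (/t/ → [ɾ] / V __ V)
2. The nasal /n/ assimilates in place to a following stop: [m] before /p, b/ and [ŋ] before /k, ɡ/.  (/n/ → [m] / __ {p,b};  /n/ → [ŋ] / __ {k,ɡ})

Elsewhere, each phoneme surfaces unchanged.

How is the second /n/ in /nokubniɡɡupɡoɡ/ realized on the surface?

/n/ (between /b/ and /i/): rule 2 targets it, but not before a labial or velar stop → unchanged [n].

[n]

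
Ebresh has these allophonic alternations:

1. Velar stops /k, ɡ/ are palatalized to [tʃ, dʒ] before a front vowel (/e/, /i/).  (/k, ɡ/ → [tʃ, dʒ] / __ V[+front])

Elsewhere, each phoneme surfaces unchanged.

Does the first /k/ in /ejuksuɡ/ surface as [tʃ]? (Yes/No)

/k/ (between /u/ and /s/) is in the target of rule 1 but the environment (before a front vowel) is not met → [k].
The actual realization is [k], not [tʃ].

No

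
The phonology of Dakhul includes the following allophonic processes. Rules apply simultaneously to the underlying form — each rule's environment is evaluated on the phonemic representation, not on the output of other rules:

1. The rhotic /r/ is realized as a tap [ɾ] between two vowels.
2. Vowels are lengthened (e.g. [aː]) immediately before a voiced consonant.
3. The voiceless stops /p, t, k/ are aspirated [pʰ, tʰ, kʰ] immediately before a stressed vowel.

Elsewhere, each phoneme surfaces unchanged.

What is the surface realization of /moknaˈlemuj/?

[moknaːˈleːmuːj]

/m/ (word-initial) is unaffected → [m].
/o/ (between /m/ and /k/): rule 2 targets it, but not before a voiced consonant → unchanged [o].
/k/ (between /o/ and /n/) fails the environment for rule 3, so it stays [k].
/n/ stays [n].
/a/ (between /n/ and /l/) occurs before a voiced consonant → [aː] by rule 2.
/l/ — not in any rule's target class → [l].
/e/ — between /l/ and /m/, before a voiced consonant — surfaces as [eː] (rule 2).
/m/ — not in any rule's target class → [m].
/u/ (between /m/ and /j/) occurs before a voiced consonant → [uː] by rule 2.
/j/ (word-final): no rule targets it → [j].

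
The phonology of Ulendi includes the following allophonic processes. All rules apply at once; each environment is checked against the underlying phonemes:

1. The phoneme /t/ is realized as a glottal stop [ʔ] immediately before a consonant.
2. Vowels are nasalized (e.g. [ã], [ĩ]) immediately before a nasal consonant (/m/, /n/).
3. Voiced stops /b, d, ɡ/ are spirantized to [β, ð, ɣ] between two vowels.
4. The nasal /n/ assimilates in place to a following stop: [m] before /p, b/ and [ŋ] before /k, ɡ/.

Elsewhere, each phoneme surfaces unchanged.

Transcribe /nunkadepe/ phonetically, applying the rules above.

[nũŋkaðepe]

/n/ — word-initial; rule 4 does not apply here → [n].
/u/ meets the environment for rule 2 (before a nasal consonant) → [ũ].
/n/ (between /u/ and /k/): before a labial or velar stop, so rule 4 applies → [ŋ].
/k/ — not in any rule's target class → [k].
/a/ (between /k/ and /d/) fails the environment for rule 2, so it stays [a].
/d/ (between /a/ and /e/) occurs between two vowels → [ð] by rule 3.
/e/ (between /d/ and /p/): rule 2 targets it, but not before a nasal consonant → unchanged [e].
/p/ — not in any rule's target class → [p].
/e/ (word-final) is in the target of rule 2 but the environment (before a nasal consonant) is not met → [e].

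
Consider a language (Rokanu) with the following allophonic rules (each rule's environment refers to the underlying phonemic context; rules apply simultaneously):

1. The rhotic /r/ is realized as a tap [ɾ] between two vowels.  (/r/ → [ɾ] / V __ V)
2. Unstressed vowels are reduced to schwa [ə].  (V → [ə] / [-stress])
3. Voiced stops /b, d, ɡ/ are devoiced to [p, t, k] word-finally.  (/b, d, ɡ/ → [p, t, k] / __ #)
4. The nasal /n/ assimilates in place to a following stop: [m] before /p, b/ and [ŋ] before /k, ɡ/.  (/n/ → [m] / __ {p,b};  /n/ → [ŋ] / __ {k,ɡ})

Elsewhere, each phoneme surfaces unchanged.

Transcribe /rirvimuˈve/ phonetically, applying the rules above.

/r/ (word-initial) is in the target of rule 1 but the environment (between two vowels) is not met → [r].
Rule 2 applies to /i/ (between /r/ and /r/: in an unstressed syllable) → [ə].
/r/ (between /i/ and /v/) is in the target of rule 1 but the environment (between two vowels) is not met → [r].
/v/ (between /r/ and /i/) is unaffected → [v].
/i/ (between /v/ and /m/) occurs in an unstressed syllable → [ə] by rule 2.
/m/ (between /i/ and /u/): no rule targets it → [m].
/u/ (between /m/ and /v/) occurs in an unstressed syllable → [ə] by rule 2.
/v/ stays [v].
/e/ — word-final; rule 2 does not apply here → [e].

[rərvəməˈve]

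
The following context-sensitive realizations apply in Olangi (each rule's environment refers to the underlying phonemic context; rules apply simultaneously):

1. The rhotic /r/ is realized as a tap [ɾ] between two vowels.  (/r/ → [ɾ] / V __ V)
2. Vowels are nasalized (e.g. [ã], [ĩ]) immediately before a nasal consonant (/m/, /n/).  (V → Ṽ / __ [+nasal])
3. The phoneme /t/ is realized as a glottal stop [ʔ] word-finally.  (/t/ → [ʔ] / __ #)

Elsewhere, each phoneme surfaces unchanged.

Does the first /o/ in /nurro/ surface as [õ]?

No

/o/ (word-final) fails the environment for rule 2, so it stays [o].
The actual realization is [o], not [õ].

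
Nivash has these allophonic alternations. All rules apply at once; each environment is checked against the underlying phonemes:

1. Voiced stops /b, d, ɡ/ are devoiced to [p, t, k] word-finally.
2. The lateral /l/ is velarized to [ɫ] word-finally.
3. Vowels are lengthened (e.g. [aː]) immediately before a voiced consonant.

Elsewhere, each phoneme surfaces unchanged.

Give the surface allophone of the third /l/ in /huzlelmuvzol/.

/l/ (word-final) occurs word-finally → [ɫ] by rule 2.

[ɫ]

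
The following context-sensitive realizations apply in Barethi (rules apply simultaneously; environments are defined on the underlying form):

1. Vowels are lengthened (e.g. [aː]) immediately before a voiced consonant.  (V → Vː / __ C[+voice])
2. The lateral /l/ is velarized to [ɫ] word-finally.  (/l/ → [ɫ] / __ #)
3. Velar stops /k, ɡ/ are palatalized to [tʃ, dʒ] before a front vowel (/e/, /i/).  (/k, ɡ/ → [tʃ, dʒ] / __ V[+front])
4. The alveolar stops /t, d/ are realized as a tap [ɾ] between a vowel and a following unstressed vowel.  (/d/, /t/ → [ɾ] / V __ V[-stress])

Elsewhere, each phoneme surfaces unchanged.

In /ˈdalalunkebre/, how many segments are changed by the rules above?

5

Segments that undergo a rule: /a/ → [aː] (rule 1); /a/ → [aː] (rule 1); /u/ → [uː] (rule 1); /k/ → [tʃ] (rule 3); /e/ → [eː] (rule 1).
All other segments surface unchanged.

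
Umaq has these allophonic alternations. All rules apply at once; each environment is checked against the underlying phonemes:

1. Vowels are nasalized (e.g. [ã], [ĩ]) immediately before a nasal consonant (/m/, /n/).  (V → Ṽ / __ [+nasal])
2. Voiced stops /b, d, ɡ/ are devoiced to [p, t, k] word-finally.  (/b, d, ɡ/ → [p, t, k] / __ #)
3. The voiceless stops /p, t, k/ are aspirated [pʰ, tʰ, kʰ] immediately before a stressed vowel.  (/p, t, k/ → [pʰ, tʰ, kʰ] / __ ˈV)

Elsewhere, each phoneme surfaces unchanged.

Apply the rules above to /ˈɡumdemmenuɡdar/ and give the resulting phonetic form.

[ˈɡũmdẽmmẽnuɡdar]

/ɡ/ (word-initial) is in the target of rule 2 but the environment (word-finally) is not met → [ɡ].
/u/ — between /ɡ/ and /m/, before a nasal consonant — surfaces as [ũ] (rule 1).
/m/ — not in any rule's target class → [m].
/d/ (between /m/ and /e/) is in the target of rule 2 but the environment (word-finally) is not met → [d].
Rule 1 applies to /e/ (between /d/ and /m/: before a nasal consonant) → [ẽ].
/m/ (between /e/ and /m/) is unaffected → [m].
/m/ stays [m].
/e/ (between /m/ and /n/) occurs before a nasal consonant → [ẽ] by rule 1.
/n/ (between /e/ and /u/): no rule targets it → [n].
/u/ (between /n/ and /ɡ/) fails the environment for rule 1, so it stays [u].
/ɡ/ (between /u/ and /d/) fails the environment for rule 2, so it stays [ɡ].
/d/ (between /ɡ/ and /a/): rule 2 targets it, but not word-finally → unchanged [d].
/a/ (between /d/ and /r/) is in the target of rule 1 but the environment (before a nasal consonant) is not met → [a].
/r/ (word-final) is unaffected → [r].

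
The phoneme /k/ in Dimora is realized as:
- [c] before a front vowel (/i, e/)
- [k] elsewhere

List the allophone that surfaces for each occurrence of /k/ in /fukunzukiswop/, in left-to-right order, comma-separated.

Occurrence 1 (position 3): no conditioning environment matches → elsewhere allophone [k].
Occurrence 2 (position 8): before a front vowel → [c].

[k], [c]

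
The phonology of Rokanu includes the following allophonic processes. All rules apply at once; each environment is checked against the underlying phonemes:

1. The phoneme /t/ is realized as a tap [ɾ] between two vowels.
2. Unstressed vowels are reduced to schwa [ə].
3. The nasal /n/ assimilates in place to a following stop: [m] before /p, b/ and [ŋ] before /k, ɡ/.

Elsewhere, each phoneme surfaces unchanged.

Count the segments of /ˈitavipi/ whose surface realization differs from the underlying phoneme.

Segments that undergo a rule: /t/ → [ɾ] (rule 1); /a/ → [ə] (rule 2); /i/ → [ə] (rule 2); /i/ → [ə] (rule 2).
All other segments surface unchanged.

4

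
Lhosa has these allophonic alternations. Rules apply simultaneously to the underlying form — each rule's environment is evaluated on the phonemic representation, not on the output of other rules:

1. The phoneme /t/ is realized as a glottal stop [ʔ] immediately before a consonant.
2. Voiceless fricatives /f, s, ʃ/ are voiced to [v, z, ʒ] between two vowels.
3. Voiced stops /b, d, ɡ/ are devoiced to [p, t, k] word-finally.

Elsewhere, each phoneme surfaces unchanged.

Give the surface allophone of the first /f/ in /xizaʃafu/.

/f/ meets the environment for rule 2 (between two vowels) → [v].

[v]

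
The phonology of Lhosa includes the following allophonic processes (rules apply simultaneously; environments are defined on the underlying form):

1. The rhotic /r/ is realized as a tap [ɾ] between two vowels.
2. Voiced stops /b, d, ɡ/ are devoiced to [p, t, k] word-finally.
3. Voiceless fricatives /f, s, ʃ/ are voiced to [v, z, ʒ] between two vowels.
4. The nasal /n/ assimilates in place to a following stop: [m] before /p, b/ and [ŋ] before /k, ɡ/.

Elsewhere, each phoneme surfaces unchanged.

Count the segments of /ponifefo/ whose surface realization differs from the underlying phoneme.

2

Segments that undergo a rule: /f/ → [v] (rule 3); /f/ → [v] (rule 3).
All other segments surface unchanged.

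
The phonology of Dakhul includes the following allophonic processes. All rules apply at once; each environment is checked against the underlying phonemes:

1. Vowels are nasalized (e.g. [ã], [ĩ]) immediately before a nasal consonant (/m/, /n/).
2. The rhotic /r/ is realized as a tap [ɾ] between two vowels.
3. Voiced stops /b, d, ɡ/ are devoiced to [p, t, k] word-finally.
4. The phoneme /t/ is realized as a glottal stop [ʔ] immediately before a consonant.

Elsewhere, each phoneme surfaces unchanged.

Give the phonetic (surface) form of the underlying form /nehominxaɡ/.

/n/ (word-initial) is unaffected → [n].
/e/ (between /n/ and /h/) is in the target of rule 1 but the environment (before a nasal consonant) is not met → [e].
/h/ (between /e/ and /o/) is unaffected → [h].
/o/ (between /h/ and /m/) occurs before a nasal consonant → [õ] by rule 1.
/m/ — not in any rule's target class → [m].
/i/ meets the environment for rule 1 (before a nasal consonant) → [ĩ].
/n/ — not in any rule's target class → [n].
/x/ (between /n/ and /a/) is unaffected → [x].
/a/ (between /x/ and /ɡ/) fails the environment for rule 1, so it stays [a].
/ɡ/ (word-final): word-finally, so rule 3 applies → [k].

[nehõmĩnxak]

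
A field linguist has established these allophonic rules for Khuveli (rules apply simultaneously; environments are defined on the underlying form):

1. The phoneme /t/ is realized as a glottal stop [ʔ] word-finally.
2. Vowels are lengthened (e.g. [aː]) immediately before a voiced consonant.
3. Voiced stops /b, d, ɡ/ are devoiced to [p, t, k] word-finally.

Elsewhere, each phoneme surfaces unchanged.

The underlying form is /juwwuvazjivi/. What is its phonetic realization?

/j/ stays [j].
/u/ (between /j/ and /w/) occurs before a voiced consonant → [uː] by rule 2.
/w/ (between /u/ and /w/): no rule targets it → [w].
/w/ (between /w/ and /u/): no rule targets it → [w].
/u/ (between /w/ and /v/): before a voiced consonant, so rule 2 applies → [uː].
/v/ — not in any rule's target class → [v].
/a/ (between /v/ and /z/) occurs before a voiced consonant → [aː] by rule 2.
/z/ stays [z].
/j/ (between /z/ and /i/): no rule targets it → [j].
Rule 2 applies to /i/ (between /j/ and /v/: before a voiced consonant) → [iː].
/v/ — not in any rule's target class → [v].
/i/ — word-final; rule 2 does not apply here → [i].

[juːwwuːvaːzjiːvi]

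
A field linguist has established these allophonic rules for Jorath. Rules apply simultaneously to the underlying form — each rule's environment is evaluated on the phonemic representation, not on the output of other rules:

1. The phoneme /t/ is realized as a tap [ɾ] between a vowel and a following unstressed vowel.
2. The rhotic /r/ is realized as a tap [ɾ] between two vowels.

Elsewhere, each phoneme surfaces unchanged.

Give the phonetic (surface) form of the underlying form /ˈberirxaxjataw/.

[ˈbeɾirxaxjaɾaw]

/b/ — not in any rule's target class → [b].
/e/ — not in any rule's target class → [e].
/r/ (between /e/ and /i/) occurs between two vowels → [ɾ] by rule 2.
/i/ (between /r/ and /r/): no rule targets it → [i].
/r/ (between /i/ and /x/): rule 2 targets it, but not between two vowels → unchanged [r].
/x/ (between /r/ and /a/): no rule targets it → [x].
/a/ (between /x/ and /x/) is unaffected → [a].
/x/ (between /a/ and /j/) is unaffected → [x].
/j/ (between /x/ and /a/) is unaffected → [j].
/a/ — not in any rule's target class → [a].
Rule 1 applies to /t/ (between /a/ and /a/: between a vowel and a following unstressed vowel) → [ɾ].
/a/ stays [a].
/w/ (word-final): no rule targets it → [w].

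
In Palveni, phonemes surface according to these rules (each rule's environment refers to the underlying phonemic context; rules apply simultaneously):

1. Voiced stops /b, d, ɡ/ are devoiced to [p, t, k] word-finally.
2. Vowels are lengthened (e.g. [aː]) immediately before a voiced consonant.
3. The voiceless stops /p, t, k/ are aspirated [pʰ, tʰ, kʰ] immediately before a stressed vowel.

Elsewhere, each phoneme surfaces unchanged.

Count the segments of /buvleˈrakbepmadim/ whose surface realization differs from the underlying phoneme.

Segments that undergo a rule: /u/ → [uː] (rule 2); /e/ → [eː] (rule 2); /a/ → [aː] (rule 2); /i/ → [iː] (rule 2).
All other segments surface unchanged.

4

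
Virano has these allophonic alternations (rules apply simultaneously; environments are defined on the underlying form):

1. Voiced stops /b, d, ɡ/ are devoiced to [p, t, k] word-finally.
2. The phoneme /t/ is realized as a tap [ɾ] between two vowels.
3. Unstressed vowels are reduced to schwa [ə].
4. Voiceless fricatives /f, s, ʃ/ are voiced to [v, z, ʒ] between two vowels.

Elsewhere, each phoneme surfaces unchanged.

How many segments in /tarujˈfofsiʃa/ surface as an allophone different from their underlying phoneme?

5

Segments that undergo a rule: /a/ → [ə] (rule 3); /u/ → [ə] (rule 3); /i/ → [ə] (rule 3); /ʃ/ → [ʒ] (rule 4); /a/ → [ə] (rule 3).
All other segments surface unchanged.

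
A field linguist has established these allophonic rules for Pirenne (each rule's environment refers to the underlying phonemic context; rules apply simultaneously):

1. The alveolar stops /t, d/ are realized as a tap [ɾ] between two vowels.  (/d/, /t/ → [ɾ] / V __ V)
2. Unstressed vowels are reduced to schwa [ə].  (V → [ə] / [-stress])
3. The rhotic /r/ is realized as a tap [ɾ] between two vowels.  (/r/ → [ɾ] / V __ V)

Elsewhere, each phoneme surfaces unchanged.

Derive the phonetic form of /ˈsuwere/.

/s/ stays [s].
/u/ (between /s/ and /w/) fails the environment for rule 2, so it stays [u].
/w/ (between /u/ and /e/): no rule targets it → [w].
/e/ (between /w/ and /r/): in an unstressed syllable, so rule 2 applies → [ə].
/r/ meets the environment for rule 3 (between two vowels) → [ɾ].
/e/ (word-final): in an unstressed syllable, so rule 2 applies → [ə].

[ˈsuwəɾə]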